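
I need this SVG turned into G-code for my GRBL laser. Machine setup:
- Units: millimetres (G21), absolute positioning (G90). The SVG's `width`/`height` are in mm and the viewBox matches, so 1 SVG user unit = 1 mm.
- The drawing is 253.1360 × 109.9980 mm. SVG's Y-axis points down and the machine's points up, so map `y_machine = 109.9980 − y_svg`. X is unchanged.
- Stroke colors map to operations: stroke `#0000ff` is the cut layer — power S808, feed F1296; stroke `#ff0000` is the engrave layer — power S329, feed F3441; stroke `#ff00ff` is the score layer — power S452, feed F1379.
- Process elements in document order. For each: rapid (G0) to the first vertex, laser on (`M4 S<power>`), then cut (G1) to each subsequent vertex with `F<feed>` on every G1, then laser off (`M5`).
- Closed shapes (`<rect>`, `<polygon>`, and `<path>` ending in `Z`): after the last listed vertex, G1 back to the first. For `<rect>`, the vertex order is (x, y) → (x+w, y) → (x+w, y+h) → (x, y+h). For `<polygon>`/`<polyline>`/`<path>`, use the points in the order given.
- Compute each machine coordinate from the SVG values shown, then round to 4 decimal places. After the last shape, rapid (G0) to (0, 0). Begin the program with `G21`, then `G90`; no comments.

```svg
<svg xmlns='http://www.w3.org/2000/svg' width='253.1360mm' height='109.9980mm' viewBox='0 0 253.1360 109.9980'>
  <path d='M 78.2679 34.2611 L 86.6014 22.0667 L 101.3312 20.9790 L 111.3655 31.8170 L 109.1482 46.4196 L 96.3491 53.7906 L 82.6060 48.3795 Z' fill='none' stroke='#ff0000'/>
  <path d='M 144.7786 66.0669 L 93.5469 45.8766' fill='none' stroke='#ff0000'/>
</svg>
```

G21
G90
G0 X78.2679 Y75.7369
M4 S329
G1 X86.6014 Y87.9313 F3441
G1 X101.3312 Y89.0190 F3441
G1 X111.3655 Y78.1810 F3441
G1 X109.1482 Y63.5784 F3441
G1 X96.3491 Y56.2074 F3441
G1 X82.6060 Y61.6185 F3441
G1 X78.2679 Y75.7369 F3441
M5
G0 X144.7786 Y43.9311
M4 S329
G1 X93.5469 Y64.1214 F3441
M5
G0 X0.0000 Y0.0000

Since the viewBox matches the mm dimensions, user units are millimetres directly. The only transform is the Y-flip y_m = 109.9980 − y_svg.

Shape 1 is a regular polygon drawn with `<path>`. Its stroke #ff0000 means engrave at S329, F3441. After flipping Y the toolpath is (78.2679,75.7369) → (86.6014,87.9313) → (101.3312,89.0190) → (111.3655,78.1810) → (109.1482,63.5784) → (96.3491,56.2074) → (82.6060,61.6185) → (78.2679,75.7369), returning to the start.

Shape 2 is a line segment drawn with `<path>`. Its stroke #ff0000 means engrave at S329, F3441. After flipping Y the toolpath is (144.7786,43.9311) → (93.5469,64.1214).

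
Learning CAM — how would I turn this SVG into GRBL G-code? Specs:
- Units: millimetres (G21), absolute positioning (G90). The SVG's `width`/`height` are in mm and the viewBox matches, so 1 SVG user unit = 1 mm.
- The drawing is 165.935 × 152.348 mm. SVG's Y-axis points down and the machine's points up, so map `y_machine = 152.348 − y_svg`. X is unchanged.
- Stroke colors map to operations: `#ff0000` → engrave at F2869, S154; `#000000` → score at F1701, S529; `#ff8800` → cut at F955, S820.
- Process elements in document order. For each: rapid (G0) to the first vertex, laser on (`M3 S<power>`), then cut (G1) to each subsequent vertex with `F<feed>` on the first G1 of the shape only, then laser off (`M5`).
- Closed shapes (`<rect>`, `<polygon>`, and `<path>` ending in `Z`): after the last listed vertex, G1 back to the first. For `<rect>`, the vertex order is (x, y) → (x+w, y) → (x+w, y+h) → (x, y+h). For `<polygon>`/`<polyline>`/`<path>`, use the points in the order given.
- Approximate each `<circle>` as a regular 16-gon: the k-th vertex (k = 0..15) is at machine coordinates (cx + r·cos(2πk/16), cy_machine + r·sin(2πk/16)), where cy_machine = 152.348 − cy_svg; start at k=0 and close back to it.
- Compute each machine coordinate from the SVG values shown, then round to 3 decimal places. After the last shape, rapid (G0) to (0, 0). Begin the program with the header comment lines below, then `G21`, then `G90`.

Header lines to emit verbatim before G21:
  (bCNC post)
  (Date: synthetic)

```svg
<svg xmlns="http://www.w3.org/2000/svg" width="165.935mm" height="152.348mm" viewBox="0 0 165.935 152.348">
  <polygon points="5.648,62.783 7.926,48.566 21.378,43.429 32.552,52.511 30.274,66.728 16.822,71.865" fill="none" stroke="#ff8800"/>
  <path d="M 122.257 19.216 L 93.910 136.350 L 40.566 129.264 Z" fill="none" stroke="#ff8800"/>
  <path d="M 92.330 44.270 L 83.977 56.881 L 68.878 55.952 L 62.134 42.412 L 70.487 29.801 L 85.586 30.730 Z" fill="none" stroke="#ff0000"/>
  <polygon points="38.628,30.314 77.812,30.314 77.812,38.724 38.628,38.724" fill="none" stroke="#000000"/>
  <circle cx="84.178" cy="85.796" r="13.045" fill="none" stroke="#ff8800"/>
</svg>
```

1 u = 1 mm; y_m = 152.348 − y.

[1] `<polygon>` regular polygon, #ff8800→cut S820 F955: (5.648,89.565) → (7.926,103.782) → (21.378,108.919) → (32.552,99.837) → (30.274,85.620) → (16.822,80.483) → (5.648,89.565) (closed)

[2] `<path>` closed polygon, #ff8800→cut S820 F955: (122.257,133.132) → (93.910,15.998) → (40.566,23.084) → (122.257,133.132) (closed)

[3] `<path>` regular polygon, #ff0000→engrave S154 F2869: (92.330,108.078) → (83.977,95.467) → (68.878,96.396) → (62.134,109.936) → (70.487,122.547) → (85.586,121.618) → (92.330,108.078) (closed)

[4] `<polygon>` rectangle, #000000→score S529 F1701: (38.628,122.034) → (77.812,122.034) → (77.812,113.624) → (38.628,113.624) → (38.628,122.034) (closed)

[5] `<circle>` circle, #ff8800→cut S820 F955: (97.223,66.552) → (96.230,71.544) → (93.402,75.776) → (89.170,78.604) → (84.178,79.597) → (79.186,78.604) → (74.954,75.776) → (72.126,71.544) → (71.133,66.552) → (72.126,61.560) → (74.954,57.328) → (79.186,54.500) → (84.178,53.507) → (89.170,54.500) → (93.402,57.328) → (96.230,61.560) → (97.223,66.552) (closed)

(bCNC post)
(Date: synthetic)
G21
G90
G0 X5.648 Y89.565
M3 S820
G1 X7.926 Y103.782 F955
G1 X21.378 Y108.919
G1 X32.552 Y99.837
G1 X30.274 Y85.620
G1 X16.822 Y80.483
G1 X5.648 Y89.565
M5
G0 X122.257 Y133.132
M3 S820
G1 X93.910 Y15.998 F955
G1 X40.566 Y23.084
G1 X122.257 Y133.132
M5
G0 X92.330 Y108.078
M3 S154
G1 X83.977 Y95.467 F2869
G1 X68.878 Y96.396
G1 X62.134 Y109.936
G1 X70.487 Y122.547
G1 X85.586 Y121.618
G1 X92.330 Y108.078
M5
G0 X38.628 Y122.034
M3 S529
G1 X77.812 Y122.034 F1701
G1 X77.812 Y113.624
G1 X38.628 Y113.624
G1 X38.628 Y122.034
M5
G0 X97.223 Y66.552
M3 S820
G1 X96.230 Y71.544 F955
G1 X93.402 Y75.776
G1 X89.170 Y78.604
G1 X84.178 Y79.597
G1 X79.186 Y78.604
G1 X74.954 Y75.776
G1 X72.126 Y71.544
G1 X71.133 Y66.552
G1 X72.126 Y61.560
G1 X74.954 Y57.328
G1 X79.186 Y54.500
G1 X84.178 Y53.507
G1 X89.170 Y54.500
G1 X93.402 Y57.328
G1 X96.230 Y61.560
G1 X97.223 Y66.552
M5
G0 X0.000 Y0.000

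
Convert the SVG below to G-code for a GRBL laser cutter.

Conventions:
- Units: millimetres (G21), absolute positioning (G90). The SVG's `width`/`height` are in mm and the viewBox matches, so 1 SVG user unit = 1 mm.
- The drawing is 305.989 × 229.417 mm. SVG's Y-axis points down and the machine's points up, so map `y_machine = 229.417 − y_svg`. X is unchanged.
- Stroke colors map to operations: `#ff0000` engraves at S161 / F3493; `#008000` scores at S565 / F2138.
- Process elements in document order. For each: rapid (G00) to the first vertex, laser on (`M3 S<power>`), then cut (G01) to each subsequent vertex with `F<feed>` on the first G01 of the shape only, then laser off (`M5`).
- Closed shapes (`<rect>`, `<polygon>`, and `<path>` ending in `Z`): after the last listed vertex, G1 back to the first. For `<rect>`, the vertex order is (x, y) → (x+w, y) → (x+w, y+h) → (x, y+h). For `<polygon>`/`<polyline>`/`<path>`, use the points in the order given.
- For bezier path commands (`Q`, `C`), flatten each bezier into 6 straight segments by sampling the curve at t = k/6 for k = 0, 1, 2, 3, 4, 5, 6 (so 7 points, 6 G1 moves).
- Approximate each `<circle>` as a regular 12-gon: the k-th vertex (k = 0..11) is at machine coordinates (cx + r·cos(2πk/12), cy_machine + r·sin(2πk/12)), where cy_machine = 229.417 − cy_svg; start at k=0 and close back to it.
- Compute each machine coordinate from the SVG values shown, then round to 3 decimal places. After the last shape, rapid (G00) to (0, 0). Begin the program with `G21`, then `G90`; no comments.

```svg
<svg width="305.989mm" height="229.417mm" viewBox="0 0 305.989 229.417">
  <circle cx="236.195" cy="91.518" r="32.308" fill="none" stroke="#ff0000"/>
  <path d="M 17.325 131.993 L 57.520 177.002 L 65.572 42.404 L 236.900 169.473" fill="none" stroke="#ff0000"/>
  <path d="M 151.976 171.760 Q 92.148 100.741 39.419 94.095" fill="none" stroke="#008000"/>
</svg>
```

G21
G90
G00 X268.503 Y137.899
M3 S161
G01 X264.175 Y154.053 F3493
G01 X252.349 Y165.879
G01 X236.195 Y170.207
G01 X220.041 Y165.879
G01 X208.215 Y154.053
G01 X203.887 Y137.899
G01 X208.215 Y121.745
G01 X220.041 Y109.919
G01 X236.195 Y105.591
G01 X252.349 Y109.919
G01 X264.175 Y121.745
G01 X268.503 Y137.899
M5
G00 X17.325 Y97.424
M3 S161
G01 X57.520 Y52.415 F3493
G01 X65.572 Y187.013
G01 X236.900 Y59.944
M5
G00 X151.976 Y57.657
M3 S565
G01 X132.231 Y79.542 F2138
G01 X112.879 Y97.850
G01 X93.923 Y112.583
G01 X75.360 Y123.739
G01 X57.193 Y131.319
G01 X39.419 Y135.322
M5
G00 X0.000 Y0.000

viewBox `0 0 305.989 229.417` with mm width/height → 1 unit = 1 mm. Flip: y_m = 229.417 − y_svg.

**Shape 1** — `<circle>` circle, stroke `#ff0000` → engrave (S161, F3493). Machine vertices: (268.503,137.899) → (264.175,154.053) → (252.349,165.879) → (236.195,170.207) → (220.041,165.879) → (208.215,154.053) → (203.887,137.899) → (208.215,121.745) → (220.041,109.919) → (236.195,105.591) → (252.349,109.919) → (264.175,121.745) → (268.503,137.899). Closed: final G1 returns to the first vertex.

**Shape 2** — `<path>` open polyline, stroke `#ff0000` → engrave (S161, F3493). Machine vertices: (17.325,97.424) → (57.520,52.415) → (65.572,187.013) → (236.900,59.944). Open path.

**Shape 3** — `<path>` quadratic bezier, stroke `#008000` → score (S565, F2138). Control points (SVG): P0=(151.976,171.760), P1=(92.148,100.741), P2=(39.419,94.095); sampled at t=k/6. Machine vertices: (151.976,57.657) → (132.231,79.542) → (112.879,97.850) → (93.923,112.583) → (75.360,123.739) → (57.193,131.319) → (39.419,135.322). Open path.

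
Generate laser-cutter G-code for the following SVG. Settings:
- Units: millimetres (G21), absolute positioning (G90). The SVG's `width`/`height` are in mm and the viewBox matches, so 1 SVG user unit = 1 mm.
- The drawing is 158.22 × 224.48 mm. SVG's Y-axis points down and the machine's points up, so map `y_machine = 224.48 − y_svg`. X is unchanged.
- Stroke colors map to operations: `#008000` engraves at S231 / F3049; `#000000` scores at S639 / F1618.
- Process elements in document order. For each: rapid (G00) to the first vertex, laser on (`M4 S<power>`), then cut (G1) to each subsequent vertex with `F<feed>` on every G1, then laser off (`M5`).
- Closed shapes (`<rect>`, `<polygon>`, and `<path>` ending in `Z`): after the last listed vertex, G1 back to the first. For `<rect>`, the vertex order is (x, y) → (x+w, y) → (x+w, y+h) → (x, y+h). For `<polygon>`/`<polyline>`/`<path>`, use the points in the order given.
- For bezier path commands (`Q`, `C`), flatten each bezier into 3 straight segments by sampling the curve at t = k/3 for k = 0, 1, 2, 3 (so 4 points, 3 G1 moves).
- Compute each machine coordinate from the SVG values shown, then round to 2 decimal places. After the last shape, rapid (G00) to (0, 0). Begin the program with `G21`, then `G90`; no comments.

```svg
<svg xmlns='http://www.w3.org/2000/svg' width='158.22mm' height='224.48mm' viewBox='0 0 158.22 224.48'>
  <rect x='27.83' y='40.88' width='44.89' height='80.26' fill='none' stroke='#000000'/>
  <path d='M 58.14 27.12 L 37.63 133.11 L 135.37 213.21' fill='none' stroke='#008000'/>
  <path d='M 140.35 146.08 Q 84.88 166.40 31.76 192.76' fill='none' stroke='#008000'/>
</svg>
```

viewBox `0 0 158.22 224.48` with mm width/height → 1 unit = 1 mm. Flip: y_m = 224.48 − y_svg.

**Shape 1** — `<rect>` rectangle, stroke `#000000` → score (S639, F1618). Machine vertices: (27.83,183.60) → (72.72,183.60) → (72.72,103.34) → (27.83,103.34) → (27.83,183.60). Closed: final G1 returns to the first vertex.

**Shape 2** — `<path>` open polyline, stroke `#008000` → engrave (S231, F3049). Machine vertices: (58.14,197.36) → (37.63,91.37) → (135.37,11.27). Open path.

**Shape 3** — `<path>` quadratic bezier, stroke `#008000` → engrave (S231, F3049). Control points (SVG): P0=(140.35,146.08), P1=(84.88,166.40), P2=(31.76,192.76); sampled at t=k/3. Machine vertices: (140.35,78.40) → (103.63,64.18) → (67.43,48.62) → (31.76,31.72). Open path.

G21
G90
G00 X27.83 Y183.60
M4 S639
G1 X72.72 Y183.60 F1618
G1 X72.72 Y103.34 F1618
G1 X27.83 Y103.34 F1618
G1 X27.83 Y183.60 F1618
M5
G00 X58.14 Y197.36
M4 S231
G1 X37.63 Y91.37 F3049
G1 X135.37 Y11.27 F3049
M5
G00 X140.35 Y78.40
M4 S231
G1 X103.63 Y64.18 F3049
G1 X67.43 Y48.62 F3049
G1 X31.76 Y31.72 F3049
M5
G00 X0.00 Y0.00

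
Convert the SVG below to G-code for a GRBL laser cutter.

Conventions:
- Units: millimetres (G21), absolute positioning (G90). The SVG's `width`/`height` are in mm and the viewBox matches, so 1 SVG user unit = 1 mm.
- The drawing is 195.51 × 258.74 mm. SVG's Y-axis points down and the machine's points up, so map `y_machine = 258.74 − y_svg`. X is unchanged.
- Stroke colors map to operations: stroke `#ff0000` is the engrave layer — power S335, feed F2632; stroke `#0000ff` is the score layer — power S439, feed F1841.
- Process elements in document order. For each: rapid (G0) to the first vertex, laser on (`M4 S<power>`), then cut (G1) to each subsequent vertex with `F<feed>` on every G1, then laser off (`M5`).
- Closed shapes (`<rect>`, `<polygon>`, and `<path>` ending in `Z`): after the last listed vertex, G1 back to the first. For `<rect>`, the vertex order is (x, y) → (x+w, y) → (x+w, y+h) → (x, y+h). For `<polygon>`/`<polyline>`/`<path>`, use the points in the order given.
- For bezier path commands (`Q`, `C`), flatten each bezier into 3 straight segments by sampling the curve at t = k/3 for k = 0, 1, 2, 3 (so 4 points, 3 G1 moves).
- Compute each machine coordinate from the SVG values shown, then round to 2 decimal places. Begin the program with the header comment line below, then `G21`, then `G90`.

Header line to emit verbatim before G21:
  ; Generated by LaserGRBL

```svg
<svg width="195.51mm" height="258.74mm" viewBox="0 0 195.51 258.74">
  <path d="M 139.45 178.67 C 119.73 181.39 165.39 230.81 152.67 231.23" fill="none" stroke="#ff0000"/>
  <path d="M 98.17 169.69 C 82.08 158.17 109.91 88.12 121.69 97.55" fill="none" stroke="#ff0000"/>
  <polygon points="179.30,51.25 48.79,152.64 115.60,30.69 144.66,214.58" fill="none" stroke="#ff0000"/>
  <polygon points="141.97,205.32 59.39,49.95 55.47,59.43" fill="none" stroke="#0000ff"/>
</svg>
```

Since the viewBox matches the mm dimensions, user units are millimetres directly. The only transform is the Y-flip y_m = 258.74 − y_svg.

Shape 1 is a cubic bezier drawn with `<path>`. Its stroke #ff0000 means engrave at S335, F2632. After flipping Y the toolpath is (139.45,80.07) → (136.94,65.33) → (150.51,40.72) → (152.67,27.51).

Shape 2 is a cubic bezier drawn with `<path>`. Its stroke #ff0000 means engrave at S335, F2632. After flipping Y the toolpath is (98.17,89.05) → (94.50,114.97) → (106.78,149.24) → (121.69,161.19).

Shape 3 is a closed polygon drawn with `<polygon>`. Its stroke #ff0000 means engrave at S335, F2632. After flipping Y the toolpath is (179.30,207.49) → (48.79,106.10) → (115.60,228.05) → (144.66,44.16) → (179.30,207.49), returning to the start.

Shape 4 is a closed polygon drawn with `<polygon>`. Its stroke #0000ff means score at S439, F1841. After flipping Y the toolpath is (141.97,53.42) → (59.39,208.79) → (55.47,199.31) → (141.97,53.42), returning to the start.

; Generated by LaserGRBL
G21
G90
G0 X139.45 Y80.07
M4 S335
G1 X136.94 Y65.33 F2632
G1 X150.51 Y40.72 F2632
G1 X152.67 Y27.51 F2632
M5
G0 X98.17 Y89.05
M4 S335
G1 X94.50 Y114.97 F2632
G1 X106.78 Y149.24 F2632
G1 X121.69 Y161.19 F2632
M5
G0 X179.30 Y207.49
M4 S335
G1 X48.79 Y106.10 F2632
G1 X115.60 Y228.05 F2632
G1 X144.66 Y44.16 F2632
G1 X179.30 Y207.49 F2632
M5
G0 X141.97 Y53.42
M4 S439
G1 X59.39 Y208.79 F1841
G1 X55.47 Y199.31 F1841
G1 X141.97 Y53.42 F1841
M5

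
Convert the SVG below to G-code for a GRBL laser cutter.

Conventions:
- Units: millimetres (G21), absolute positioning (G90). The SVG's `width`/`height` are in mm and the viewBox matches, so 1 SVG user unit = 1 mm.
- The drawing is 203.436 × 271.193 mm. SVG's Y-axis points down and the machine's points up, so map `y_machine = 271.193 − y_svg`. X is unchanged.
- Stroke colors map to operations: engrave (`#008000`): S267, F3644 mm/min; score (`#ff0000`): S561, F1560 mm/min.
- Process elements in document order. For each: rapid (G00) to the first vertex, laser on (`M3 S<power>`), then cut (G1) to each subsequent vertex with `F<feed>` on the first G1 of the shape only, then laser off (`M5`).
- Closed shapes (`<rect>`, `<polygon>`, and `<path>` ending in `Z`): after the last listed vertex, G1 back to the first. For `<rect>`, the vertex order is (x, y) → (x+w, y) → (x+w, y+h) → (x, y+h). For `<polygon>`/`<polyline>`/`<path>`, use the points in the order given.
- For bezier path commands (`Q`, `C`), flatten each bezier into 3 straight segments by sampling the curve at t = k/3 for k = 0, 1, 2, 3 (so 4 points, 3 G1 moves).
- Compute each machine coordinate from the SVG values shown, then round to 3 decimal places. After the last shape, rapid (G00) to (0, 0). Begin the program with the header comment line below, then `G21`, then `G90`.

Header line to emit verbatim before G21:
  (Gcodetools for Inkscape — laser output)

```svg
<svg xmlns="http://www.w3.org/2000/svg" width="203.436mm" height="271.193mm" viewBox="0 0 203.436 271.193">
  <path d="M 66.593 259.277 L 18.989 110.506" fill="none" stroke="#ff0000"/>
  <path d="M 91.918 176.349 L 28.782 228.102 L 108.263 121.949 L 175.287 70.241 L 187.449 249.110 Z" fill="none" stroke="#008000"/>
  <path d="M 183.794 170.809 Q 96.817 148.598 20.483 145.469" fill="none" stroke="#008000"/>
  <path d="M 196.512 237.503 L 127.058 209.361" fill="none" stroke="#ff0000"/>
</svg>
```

Since the viewBox matches the mm dimensions, user units are millimetres directly. The only transform is the Y-flip y_m = 271.193 − y_svg.

Shape 1 is a line segment drawn with `<path>`. Its stroke #ff0000 means score at S561, F1560. After flipping Y the toolpath is (66.593,11.916) → (18.989,160.687).

Shape 2 is a closed polygon drawn with `<path>`. Its stroke #008000 means engrave at S267, F3644. After flipping Y the toolpath is (91.918,94.844) → (28.782,43.091) → (108.263,149.244) → (175.287,200.952) → (187.449,22.083) → (91.918,94.844), returning to the start.

Shape 3 is a quadratic bezier drawn with `<path>`. Its stroke #008000 means engrave at S267, F3644. After flipping Y the toolpath is (183.794,100.384) → (126.992,113.071) → (72.555,121.518) → (20.483,125.724).

Shape 4 is a line segment drawn with `<path>`. Its stroke #ff0000 means score at S561, F1560. After flipping Y the toolpath is (196.512,33.690) → (127.058,61.832).

(Gcodetools for Inkscape — laser output)
G21
G90
G00 X66.593 Y11.916
M3 S561
G1 X18.989 Y160.687 F1560
M5
G00 X91.918 Y94.844
M3 S267
G1 X28.782 Y43.091 F3644
G1 X108.263 Y149.244
G1 X175.287 Y200.952
G1 X187.449 Y22.083
G1 X91.918 Y94.844
M5
G00 X183.794 Y100.384
M3 S267
G1 X126.992 Y113.071 F3644
G1 X72.555 Y121.518
G1 X20.483 Y125.724
M5
G00 X196.512 Y33.690
M3 S561
G1 X127.058 Y61.832 F1560
M5
G00 X0.000 Y0.000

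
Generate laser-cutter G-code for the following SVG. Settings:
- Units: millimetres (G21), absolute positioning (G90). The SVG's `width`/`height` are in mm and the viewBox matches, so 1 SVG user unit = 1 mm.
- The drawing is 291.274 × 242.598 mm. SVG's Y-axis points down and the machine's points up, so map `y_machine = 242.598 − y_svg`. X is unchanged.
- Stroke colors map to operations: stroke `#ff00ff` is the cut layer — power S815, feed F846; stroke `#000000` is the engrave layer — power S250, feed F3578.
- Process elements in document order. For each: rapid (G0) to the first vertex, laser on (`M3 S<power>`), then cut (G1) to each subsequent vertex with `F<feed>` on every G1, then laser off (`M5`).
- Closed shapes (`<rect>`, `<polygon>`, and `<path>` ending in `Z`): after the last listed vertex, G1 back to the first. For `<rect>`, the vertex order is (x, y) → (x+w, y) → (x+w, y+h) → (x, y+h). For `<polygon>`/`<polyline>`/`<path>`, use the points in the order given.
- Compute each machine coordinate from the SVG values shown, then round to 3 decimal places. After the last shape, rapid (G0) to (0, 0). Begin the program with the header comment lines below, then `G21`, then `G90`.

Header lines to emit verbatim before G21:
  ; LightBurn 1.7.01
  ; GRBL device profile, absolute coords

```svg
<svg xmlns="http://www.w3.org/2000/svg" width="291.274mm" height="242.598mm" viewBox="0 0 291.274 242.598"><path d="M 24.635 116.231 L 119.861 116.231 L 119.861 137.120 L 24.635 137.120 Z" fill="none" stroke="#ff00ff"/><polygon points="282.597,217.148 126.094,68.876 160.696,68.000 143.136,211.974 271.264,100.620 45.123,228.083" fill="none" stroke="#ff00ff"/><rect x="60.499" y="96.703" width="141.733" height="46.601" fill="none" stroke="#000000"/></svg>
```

; LightBurn 1.7.01
; GRBL device profile, absolute coords
G21
G90
G0 X24.635 Y126.367
M3 S815
G1 X119.861 Y126.367 F846
G1 X119.861 Y105.478 F846
G1 X24.635 Y105.478 F846
G1 X24.635 Y126.367 F846
M5
G0 X282.597 Y25.450
M3 S815
G1 X126.094 Y173.722 F846
G1 X160.696 Y174.598 F846
G1 X143.136 Y30.624 F846
G1 X271.264 Y141.978 F846
G1 X45.123 Y14.515 F846
G1 X282.597 Y25.450 F846
M5
G0 X60.499 Y145.895
M3 S250
G1 X202.232 Y145.895 F3578
G1 X202.232 Y99.294 F3578
G1 X60.499 Y99.294 F3578
G1 X60.499 Y145.895 F3578
M5
G0 X0.000 Y0.000

viewBox `0 0 291.274 242.598` with mm width/height → 1 unit = 1 mm. Flip: y_m = 242.598 − y_svg.

**Shape 1** — `<path>` rectangle, stroke `#ff00ff` → cut (S815, F846). Machine vertices: (24.635,126.367) → (119.861,126.367) → (119.861,105.478) → (24.635,105.478) → (24.635,126.367). Closed: final G1 returns to the first vertex.

**Shape 2** — `<polygon>` closed polygon, stroke `#ff00ff` → cut (S815, F846). Machine vertices: (282.597,25.450) → (126.094,173.722) → (160.696,174.598) → (143.136,30.624) → (271.264,141.978) → (45.123,14.515) → (282.597,25.450). Closed: final G1 returns to the first vertex.

**Shape 3** — `<rect>` rectangle, stroke `#000000` → engrave (S250, F3578). Machine vertices: (60.499,145.895) → (202.232,145.895) → (202.232,99.294) → (60.499,99.294) → (60.499,145.895). Closed: final G1 returns to the first vertex.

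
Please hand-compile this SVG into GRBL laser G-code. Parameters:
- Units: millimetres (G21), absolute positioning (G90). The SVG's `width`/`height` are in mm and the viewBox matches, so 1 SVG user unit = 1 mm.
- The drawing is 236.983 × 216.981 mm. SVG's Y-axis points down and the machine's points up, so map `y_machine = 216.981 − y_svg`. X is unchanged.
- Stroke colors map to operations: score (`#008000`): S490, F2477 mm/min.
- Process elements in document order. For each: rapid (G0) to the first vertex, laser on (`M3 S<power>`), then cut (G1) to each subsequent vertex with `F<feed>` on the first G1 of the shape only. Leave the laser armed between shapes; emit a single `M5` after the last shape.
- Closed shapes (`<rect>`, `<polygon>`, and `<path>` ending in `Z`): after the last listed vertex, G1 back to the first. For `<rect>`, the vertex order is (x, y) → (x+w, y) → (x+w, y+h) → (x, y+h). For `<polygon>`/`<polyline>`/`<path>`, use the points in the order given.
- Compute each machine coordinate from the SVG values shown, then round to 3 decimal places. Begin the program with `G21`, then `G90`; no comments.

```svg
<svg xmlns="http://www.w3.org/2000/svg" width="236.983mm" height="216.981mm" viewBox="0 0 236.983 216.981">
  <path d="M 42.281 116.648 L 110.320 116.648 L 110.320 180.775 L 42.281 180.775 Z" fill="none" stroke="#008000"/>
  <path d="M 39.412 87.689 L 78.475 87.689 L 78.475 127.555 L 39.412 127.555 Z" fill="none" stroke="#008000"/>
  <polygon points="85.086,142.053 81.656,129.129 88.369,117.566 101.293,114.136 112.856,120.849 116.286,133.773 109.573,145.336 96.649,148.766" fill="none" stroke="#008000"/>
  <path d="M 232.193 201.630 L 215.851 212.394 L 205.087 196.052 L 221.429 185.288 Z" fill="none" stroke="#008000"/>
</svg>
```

G21
G90
G0 X42.281 Y100.333
M3 S490
G1 X110.320 Y100.333 F2477
G1 X110.320 Y36.206
G1 X42.281 Y36.206
G1 X42.281 Y100.333
G0 X39.412 Y129.292
M3 S490
G1 X78.475 Y129.292 F2477
G1 X78.475 Y89.426
G1 X39.412 Y89.426
G1 X39.412 Y129.292
G0 X85.086 Y74.928
M3 S490
G1 X81.656 Y87.852 F2477
G1 X88.369 Y99.415
G1 X101.293 Y102.845
G1 X112.856 Y96.132
G1 X116.286 Y83.208
G1 X109.573 Y71.645
G1 X96.649 Y68.215
G1 X85.086 Y74.928
G0 X232.193 Y15.351
M3 S490
G1 X215.851 Y4.587 F2477
G1 X205.087 Y20.929
G1 X221.429 Y31.693
G1 X232.193 Y15.351
M5

1 u = 1 mm; y_m = 216.981 − y.

[1] `<path>` rectangle, #008000→score S490 F2477: (42.281,100.333) → (110.320,100.333) → (110.320,36.206) → (42.281,36.206) → (42.281,100.333) (closed)

[2] `<path>` rectangle, #008000→score S490 F2477: (39.412,129.292) → (78.475,129.292) → (78.475,89.426) → (39.412,89.426) → (39.412,129.292) (closed)

[3] `<polygon>` regular polygon, #008000→score S490 F2477: (85.086,74.928) → (81.656,87.852) → (88.369,99.415) → (101.293,102.845) → (112.856,96.132) → (116.286,83.208) → (109.573,71.645) → (96.649,68.215) → (85.086,74.928) (closed)

[4] `<path>` regular polygon, #008000→score S490 F2477: (232.193,15.351) → (215.851,4.587) → (205.087,20.929) → (221.429,31.693) → (232.193,15.351) (closed)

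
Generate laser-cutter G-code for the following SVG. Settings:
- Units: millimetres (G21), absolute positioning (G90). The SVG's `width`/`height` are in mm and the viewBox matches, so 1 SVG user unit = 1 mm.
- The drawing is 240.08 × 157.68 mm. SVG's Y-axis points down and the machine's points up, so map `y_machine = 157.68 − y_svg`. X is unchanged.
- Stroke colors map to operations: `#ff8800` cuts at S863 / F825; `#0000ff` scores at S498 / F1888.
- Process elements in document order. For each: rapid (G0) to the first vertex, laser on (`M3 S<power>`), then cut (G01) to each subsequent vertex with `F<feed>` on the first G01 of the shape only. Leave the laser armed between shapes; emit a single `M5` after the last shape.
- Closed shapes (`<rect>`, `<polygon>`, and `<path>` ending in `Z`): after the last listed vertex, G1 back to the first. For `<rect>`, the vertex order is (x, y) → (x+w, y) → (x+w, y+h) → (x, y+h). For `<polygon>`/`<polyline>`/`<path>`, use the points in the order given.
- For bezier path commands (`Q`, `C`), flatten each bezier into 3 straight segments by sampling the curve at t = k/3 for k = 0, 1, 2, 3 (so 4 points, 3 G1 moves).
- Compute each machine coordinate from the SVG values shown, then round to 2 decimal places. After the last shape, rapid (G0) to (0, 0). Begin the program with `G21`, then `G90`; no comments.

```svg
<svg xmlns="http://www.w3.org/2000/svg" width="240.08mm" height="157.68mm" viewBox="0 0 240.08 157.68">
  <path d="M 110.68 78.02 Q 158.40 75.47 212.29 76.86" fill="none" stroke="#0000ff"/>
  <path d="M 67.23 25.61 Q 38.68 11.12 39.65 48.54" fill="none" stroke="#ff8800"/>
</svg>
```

viewBox `0 0 240.08 157.68` with mm width/height → 1 unit = 1 mm. Flip: y_m = 157.68 − y_svg.

**Shape 1** — `<path>` quadratic bezier, stroke `#0000ff` → score (S498, F1888). Control points (SVG): P0=(110.68,78.02), P1=(158.40,75.47), P2=(212.29,76.86); sampled at t=k/3. Machine vertices: (110.68,79.66) → (143.18,80.92) → (177.05,81.31) → (212.29,80.82). Open path.

**Shape 2** — `<path>` quadratic bezier, stroke `#ff8800` → cut (S863, F825). Control points (SVG): P0=(67.23,25.61), P1=(38.68,11.12), P2=(39.65,48.54); sampled at t=k/3. Machine vertices: (67.23,132.07) → (51.48,135.96) → (42.28,128.32) → (39.65,109.14). Open path.

G21
G90
G0 X110.68 Y79.66
M3 S498
G01 X143.18 Y80.92 F1888
G01 X177.05 Y81.31
G01 X212.29 Y80.82
G0 X67.23 Y132.07
M3 S863
G01 X51.48 Y135.96 F825
G01 X42.28 Y128.32
G01 X39.65 Y109.14
M5
G0 X0.00 Y0.00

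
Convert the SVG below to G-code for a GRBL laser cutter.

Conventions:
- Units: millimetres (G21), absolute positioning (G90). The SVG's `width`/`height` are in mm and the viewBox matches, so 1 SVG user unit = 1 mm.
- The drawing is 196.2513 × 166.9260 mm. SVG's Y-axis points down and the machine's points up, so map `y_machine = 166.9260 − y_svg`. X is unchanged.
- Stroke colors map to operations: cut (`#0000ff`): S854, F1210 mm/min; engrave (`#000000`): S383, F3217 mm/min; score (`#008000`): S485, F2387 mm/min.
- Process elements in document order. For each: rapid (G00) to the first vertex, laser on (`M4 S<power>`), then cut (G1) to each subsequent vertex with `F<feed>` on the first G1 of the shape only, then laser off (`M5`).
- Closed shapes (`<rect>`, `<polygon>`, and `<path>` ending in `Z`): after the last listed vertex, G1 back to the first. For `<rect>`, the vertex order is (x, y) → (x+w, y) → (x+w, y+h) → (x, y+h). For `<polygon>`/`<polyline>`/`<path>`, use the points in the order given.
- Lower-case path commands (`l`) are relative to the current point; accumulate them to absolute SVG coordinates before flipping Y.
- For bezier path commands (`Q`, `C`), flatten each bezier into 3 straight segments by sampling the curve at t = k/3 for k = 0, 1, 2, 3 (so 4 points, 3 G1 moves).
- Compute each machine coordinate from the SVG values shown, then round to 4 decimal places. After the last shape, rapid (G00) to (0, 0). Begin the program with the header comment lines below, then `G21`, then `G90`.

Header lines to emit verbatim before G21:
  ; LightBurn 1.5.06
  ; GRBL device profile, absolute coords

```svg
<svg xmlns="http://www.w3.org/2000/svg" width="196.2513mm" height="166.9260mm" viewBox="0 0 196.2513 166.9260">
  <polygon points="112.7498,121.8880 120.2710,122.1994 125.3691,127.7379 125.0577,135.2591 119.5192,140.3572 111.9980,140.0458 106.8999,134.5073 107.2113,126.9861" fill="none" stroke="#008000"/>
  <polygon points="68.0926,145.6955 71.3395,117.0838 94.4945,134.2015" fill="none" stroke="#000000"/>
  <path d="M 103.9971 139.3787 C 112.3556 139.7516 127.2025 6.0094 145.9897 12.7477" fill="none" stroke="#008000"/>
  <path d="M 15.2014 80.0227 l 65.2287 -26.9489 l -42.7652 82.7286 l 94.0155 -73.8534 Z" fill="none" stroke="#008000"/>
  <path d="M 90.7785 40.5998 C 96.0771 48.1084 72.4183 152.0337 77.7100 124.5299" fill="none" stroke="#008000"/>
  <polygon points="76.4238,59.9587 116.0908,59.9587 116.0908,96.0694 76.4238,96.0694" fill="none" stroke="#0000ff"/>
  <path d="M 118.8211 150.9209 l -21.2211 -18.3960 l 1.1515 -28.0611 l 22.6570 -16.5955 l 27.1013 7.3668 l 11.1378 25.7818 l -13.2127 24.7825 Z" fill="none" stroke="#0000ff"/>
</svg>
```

; LightBurn 1.5.06
; GRBL device profile, absolute coords
G21
G90
G00 X112.7498 Y45.0380
M4 S485
G1 X120.2710 Y44.7266 F2387
G1 X125.3691 Y39.1881
G1 X125.0577 Y31.6669
G1 X119.5192 Y26.5688
G1 X111.9980 Y26.8802
G1 X106.8999 Y32.4187
G1 X107.2113 Y39.9399
G1 X112.7498 Y45.0380
M5
G00 X68.0926 Y21.2305
M4 S383
G1 X71.3395 Y49.8422 F3217
G1 X94.4945 Y32.7245
G1 X68.0926 Y21.2305
M5
G00 X103.9971 Y27.5473
M4 S485
G1 X114.4240 Y61.7092 F2387
G1 X128.6103 Y124.2600
G1 X145.9897 Y154.1783
M5
G00 X15.2014 Y86.9033
M4 S485
G1 X80.4301 Y113.8522 F2387
G1 X37.6649 Y31.1236
G1 X131.6804 Y104.9770
G1 X15.2014 Y86.9033
M5
G00 X90.7785 Y126.3262
M4 S485
G1 X88.5694 Y95.1174 F2387
G1 X79.9237 Y50.2633
G1 X77.7100 Y42.3961
M5
G00 X76.4238 Y106.9673
M4 S854
G1 X116.0908 Y106.9673 F1210
G1 X116.0908 Y70.8566
G1 X76.4238 Y70.8566
G1 X76.4238 Y106.9673
M5
G00 X118.8211 Y16.0051
M4 S854
G1 X97.6000 Y34.4011 F1210
G1 X98.7515 Y62.4622
G1 X121.4085 Y79.0577
G1 X148.5098 Y71.6909
G1 X159.6476 Y45.9091
G1 X146.4349 Y21.1266
G1 X118.8211 Y16.0051
M5
G00 X0.0000 Y0.0000

viewBox `0 0 196.2513 166.9260` with mm width/height → 1 unit = 1 mm. Flip: y_m = 166.9260 − y_svg.

**Shape 1** — `<polygon>` regular polygon, stroke `#008000` → score (S485, F2387). Machine vertices: (112.7498,45.0380) → (120.2710,44.7266) → (125.3691,39.1881) → (125.0577,31.6669) → (119.5192,26.5688) → (111.9980,26.8802) → (106.8999,32.4187) → (107.2113,39.9399) → (112.7498,45.0380). Closed: final G1 returns to the first vertex.

**Shape 2** — `<polygon>` regular polygon, stroke `#000000` → engrave (S383, F3217). Machine vertices: (68.0926,21.2305) → (71.3395,49.8422) → (94.4945,32.7245) → (68.0926,21.2305). Closed: final G1 returns to the first vertex.

**Shape 3** — `<path>` cubic bezier, stroke `#008000` → score (S485, F2387). Control points (SVG): P0=(103.9971,139.3787), P1=(112.3556,139.7516), P2=(127.2025,6.0094), P3=(145.9897,12.7477); sampled at t=k/3. Machine vertices: (103.9971,27.5473) → (114.4240,61.7092) → (128.6103,124.2600) → (145.9897,154.1783). Open path.

**Shape 4** — `<path>` closed polygon, stroke `#008000` → score (S485, F2387). Machine vertices: (15.2014,86.9033) → (80.4301,113.8522) → (37.6649,31.1236) → (131.6804,104.9770) → (15.2014,86.9033). Closed: final G1 returns to the first vertex.

**Shape 5** — `<path>` cubic bezier, stroke `#008000` → score (S485, F2387). Control points (SVG): P0=(90.7785,40.5998), P1=(96.0771,48.1084), P2=(72.4183,152.0337), P3=(77.7100,124.5299); sampled at t=k/3. Machine vertices: (90.7785,126.3262) → (88.5694,95.1174) → (79.9237,50.2633) → (77.7100,42.3961). Open path.

**Shape 6** — `<polygon>` rectangle, stroke `#0000ff` → cut (S854, F1210). Machine vertices: (76.4238,106.9673) → (116.0908,106.9673) → (116.0908,70.8566) → (76.4238,70.8566) → (76.4238,106.9673). Closed: final G1 returns to the first vertex.

**Shape 7** — `<path>` regular polygon, stroke `#0000ff` → cut (S854, F1210). Machine vertices: (118.8211,16.0051) → (97.6000,34.4011) → (98.7515,62.4622) → (121.4085,79.0577) → (148.5098,71.6909) → (159.6476,45.9091) → (146.4349,21.1266) → (118.8211,16.0051). Closed: final G1 returns to the first vertex.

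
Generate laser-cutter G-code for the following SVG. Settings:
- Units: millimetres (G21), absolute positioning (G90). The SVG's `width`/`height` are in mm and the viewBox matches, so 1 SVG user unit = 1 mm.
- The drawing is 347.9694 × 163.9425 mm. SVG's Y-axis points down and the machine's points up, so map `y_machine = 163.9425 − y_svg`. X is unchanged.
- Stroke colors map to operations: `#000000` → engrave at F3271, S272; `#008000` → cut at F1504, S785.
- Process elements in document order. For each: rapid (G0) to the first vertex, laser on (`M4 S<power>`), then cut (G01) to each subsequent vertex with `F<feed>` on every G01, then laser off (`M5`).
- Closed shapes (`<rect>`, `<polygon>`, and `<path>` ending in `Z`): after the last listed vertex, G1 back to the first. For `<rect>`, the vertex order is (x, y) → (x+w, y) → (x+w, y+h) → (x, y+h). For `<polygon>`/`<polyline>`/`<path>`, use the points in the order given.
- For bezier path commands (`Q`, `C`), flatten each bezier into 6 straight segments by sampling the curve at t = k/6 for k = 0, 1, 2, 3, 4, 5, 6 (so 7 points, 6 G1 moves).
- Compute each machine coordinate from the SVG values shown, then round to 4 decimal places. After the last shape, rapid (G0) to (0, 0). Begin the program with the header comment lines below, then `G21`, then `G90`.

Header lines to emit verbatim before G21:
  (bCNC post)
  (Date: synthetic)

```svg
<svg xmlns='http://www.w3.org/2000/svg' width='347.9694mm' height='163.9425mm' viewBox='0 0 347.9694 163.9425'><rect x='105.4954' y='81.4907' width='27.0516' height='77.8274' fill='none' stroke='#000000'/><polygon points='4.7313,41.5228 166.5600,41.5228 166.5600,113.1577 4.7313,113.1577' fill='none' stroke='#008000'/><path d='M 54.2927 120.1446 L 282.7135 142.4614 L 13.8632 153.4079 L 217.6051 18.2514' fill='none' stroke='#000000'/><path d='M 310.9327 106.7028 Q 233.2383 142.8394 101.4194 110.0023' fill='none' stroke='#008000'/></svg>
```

1 u = 1 mm; y_m = 163.9425 − y.

[1] `<rect>` rectangle, #000000→engrave S272 F3271: (105.4954,82.4518) → (132.5470,82.4518) → (132.5470,4.6244) → (105.4954,4.6244) → (105.4954,82.4518) (closed)

[2] `<polygon>` rectangle, #008000→cut S785 F1504: (4.7313,122.4197) → (166.5600,122.4197) → (166.5600,50.7848) → (4.7313,50.7848) → (4.7313,122.4197) (closed)

[3] `<path>` open polyline, #000000→engrave S272 F3271: (54.2927,43.7979) → (282.7135,21.4811) → (13.8632,10.5346) → (217.6051,145.6911)

[4] `<path>` quadratic bezier, #008000→cut S785 F1504: (310.9327,57.2397) → (283.5311,47.1101) → (253.1226,40.8124) → (219.7072,38.3465) → (183.2848,39.7125) → (143.8556,44.9104) → (101.4194,53.9402)

(bCNC post)
(Date: synthetic)
G21
G90
G0 X105.4954 Y82.4518
M4 S272
G01 X132.5470 Y82.4518 F3271
G01 X132.5470 Y4.6244 F3271
G01 X105.4954 Y4.6244 F3271
G01 X105.4954 Y82.4518 F3271
M5
G0 X4.7313 Y122.4197
M4 S785
G01 X166.5600 Y122.4197 F1504
G01 X166.5600 Y50.7848 F1504
G01 X4.7313 Y50.7848 F1504
G01 X4.7313 Y122.4197 F1504
M5
G0 X54.2927 Y43.7979
M4 S272
G01 X282.7135 Y21.4811 F3271
G01 X13.8632 Y10.5346 F3271
G01 X217.6051 Y145.6911 F3271
M5
G0 X310.9327 Y57.2397
M4 S785
G01 X283.5311 Y47.1101 F1504
G01 X253.1226 Y40.8124 F1504
G01 X219.7072 Y38.3465 F1504
G01 X183.2848 Y39.7125 F1504
G01 X143.8556 Y44.9104 F1504
G01 X101.4194 Y53.9402 F1504
M5
G0 X0.0000 Y0.0000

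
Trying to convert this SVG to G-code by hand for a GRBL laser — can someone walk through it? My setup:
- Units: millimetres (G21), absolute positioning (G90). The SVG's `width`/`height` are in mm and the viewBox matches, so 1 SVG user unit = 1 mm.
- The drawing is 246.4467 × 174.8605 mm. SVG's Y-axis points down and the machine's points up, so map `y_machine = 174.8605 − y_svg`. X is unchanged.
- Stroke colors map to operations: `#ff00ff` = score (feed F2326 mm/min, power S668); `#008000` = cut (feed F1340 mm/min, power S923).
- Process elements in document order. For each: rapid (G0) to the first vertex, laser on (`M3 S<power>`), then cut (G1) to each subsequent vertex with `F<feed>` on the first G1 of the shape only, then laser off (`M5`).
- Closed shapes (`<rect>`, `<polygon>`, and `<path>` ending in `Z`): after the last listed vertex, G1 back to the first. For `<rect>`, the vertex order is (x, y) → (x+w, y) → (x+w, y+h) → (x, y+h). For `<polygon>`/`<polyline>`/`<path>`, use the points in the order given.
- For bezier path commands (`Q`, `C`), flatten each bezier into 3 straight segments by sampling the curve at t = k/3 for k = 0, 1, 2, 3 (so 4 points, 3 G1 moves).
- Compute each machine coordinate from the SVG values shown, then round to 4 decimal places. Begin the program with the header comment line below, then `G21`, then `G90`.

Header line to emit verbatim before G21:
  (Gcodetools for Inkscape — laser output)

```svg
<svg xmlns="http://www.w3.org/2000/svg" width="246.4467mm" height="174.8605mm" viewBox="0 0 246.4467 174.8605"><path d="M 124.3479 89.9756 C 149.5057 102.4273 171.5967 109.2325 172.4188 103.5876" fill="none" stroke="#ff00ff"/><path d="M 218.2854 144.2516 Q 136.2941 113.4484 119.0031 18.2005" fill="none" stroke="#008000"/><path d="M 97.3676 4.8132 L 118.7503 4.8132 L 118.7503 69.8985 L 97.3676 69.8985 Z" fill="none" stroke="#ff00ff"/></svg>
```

(Gcodetools for Inkscape — laser output)
G21
G90
G0 X124.3479 Y84.8849
M3 S668
G1 X147.8093 Y74.5674 F2326
G1 X165.1812 Y69.5260
G1 X172.4188 Y71.2729
M5
G0 X218.2854 Y30.6089
M3 S923
G1 X170.8135 Y58.3049 F1340
G1 X137.7194 Y100.3219
G1 X119.0031 Y156.6600
M5
G0 X97.3676 Y170.0473
M3 S668
G1 X118.7503 Y170.0473 F2326
G1 X118.7503 Y104.9620
G1 X97.3676 Y104.9620
G1 X97.3676 Y170.0473
M5

1 u = 1 mm; y_m = 174.8605 − y.

[1] `<path>` cubic bezier, #ff00ff→score S668 F2326: (124.3479,84.8849) → (147.8093,74.5674) → (165.1812,69.5260) → (172.4188,71.2729)

[2] `<path>` quadratic bezier, #008000→cut S923 F1340: (218.2854,30.6089) → (170.8135,58.3049) → (137.7194,100.3219) → (119.0031,156.6600)

[3] `<path>` rectangle, #ff00ff→score S668 F2326: (97.3676,170.0473) → (118.7503,170.0473) → (118.7503,104.9620) → (97.3676,104.9620) → (97.3676,170.0473) (closed)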